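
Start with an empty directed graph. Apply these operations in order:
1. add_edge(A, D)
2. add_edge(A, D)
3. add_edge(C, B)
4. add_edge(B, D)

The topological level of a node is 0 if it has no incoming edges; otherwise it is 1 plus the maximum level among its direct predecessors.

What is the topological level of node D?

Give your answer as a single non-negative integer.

Op 1: add_edge(A, D). Edges now: 1
Op 2: add_edge(A, D) (duplicate, no change). Edges now: 1
Op 3: add_edge(C, B). Edges now: 2
Op 4: add_edge(B, D). Edges now: 3
Compute levels (Kahn BFS):
  sources (in-degree 0): A, C
  process A: level=0
    A->D: in-degree(D)=1, level(D)>=1
  process C: level=0
    C->B: in-degree(B)=0, level(B)=1, enqueue
  process B: level=1
    B->D: in-degree(D)=0, level(D)=2, enqueue
  process D: level=2
All levels: A:0, B:1, C:0, D:2
level(D) = 2

Answer: 2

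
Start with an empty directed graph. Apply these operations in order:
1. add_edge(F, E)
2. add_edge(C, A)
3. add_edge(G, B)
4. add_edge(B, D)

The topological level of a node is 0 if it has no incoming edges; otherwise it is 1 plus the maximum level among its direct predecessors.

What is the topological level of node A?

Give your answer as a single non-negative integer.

Op 1: add_edge(F, E). Edges now: 1
Op 2: add_edge(C, A). Edges now: 2
Op 3: add_edge(G, B). Edges now: 3
Op 4: add_edge(B, D). Edges now: 4
Compute levels (Kahn BFS):
  sources (in-degree 0): C, F, G
  process C: level=0
    C->A: in-degree(A)=0, level(A)=1, enqueue
  process F: level=0
    F->E: in-degree(E)=0, level(E)=1, enqueue
  process G: level=0
    G->B: in-degree(B)=0, level(B)=1, enqueue
  process A: level=1
  process E: level=1
  process B: level=1
    B->D: in-degree(D)=0, level(D)=2, enqueue
  process D: level=2
All levels: A:1, B:1, C:0, D:2, E:1, F:0, G:0
level(A) = 1

Answer: 1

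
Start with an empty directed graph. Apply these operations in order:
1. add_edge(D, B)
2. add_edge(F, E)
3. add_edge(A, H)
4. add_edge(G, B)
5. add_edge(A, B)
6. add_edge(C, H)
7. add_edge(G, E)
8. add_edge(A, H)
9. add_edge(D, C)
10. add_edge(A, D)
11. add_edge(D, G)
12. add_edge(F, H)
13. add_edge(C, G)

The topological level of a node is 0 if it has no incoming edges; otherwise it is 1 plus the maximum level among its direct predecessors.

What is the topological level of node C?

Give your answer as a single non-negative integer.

Answer: 2

Derivation:
Op 1: add_edge(D, B). Edges now: 1
Op 2: add_edge(F, E). Edges now: 2
Op 3: add_edge(A, H). Edges now: 3
Op 4: add_edge(G, B). Edges now: 4
Op 5: add_edge(A, B). Edges now: 5
Op 6: add_edge(C, H). Edges now: 6
Op 7: add_edge(G, E). Edges now: 7
Op 8: add_edge(A, H) (duplicate, no change). Edges now: 7
Op 9: add_edge(D, C). Edges now: 8
Op 10: add_edge(A, D). Edges now: 9
Op 11: add_edge(D, G). Edges now: 10
Op 12: add_edge(F, H). Edges now: 11
Op 13: add_edge(C, G). Edges now: 12
Compute levels (Kahn BFS):
  sources (in-degree 0): A, F
  process A: level=0
    A->B: in-degree(B)=2, level(B)>=1
    A->D: in-degree(D)=0, level(D)=1, enqueue
    A->H: in-degree(H)=2, level(H)>=1
  process F: level=0
    F->E: in-degree(E)=1, level(E)>=1
    F->H: in-degree(H)=1, level(H)>=1
  process D: level=1
    D->B: in-degree(B)=1, level(B)>=2
    D->C: in-degree(C)=0, level(C)=2, enqueue
    D->G: in-degree(G)=1, level(G)>=2
  process C: level=2
    C->G: in-degree(G)=0, level(G)=3, enqueue
    C->H: in-degree(H)=0, level(H)=3, enqueue
  process G: level=3
    G->B: in-degree(B)=0, level(B)=4, enqueue
    G->E: in-degree(E)=0, level(E)=4, enqueue
  process H: level=3
  process B: level=4
  process E: level=4
All levels: A:0, B:4, C:2, D:1, E:4, F:0, G:3, H:3
level(C) = 2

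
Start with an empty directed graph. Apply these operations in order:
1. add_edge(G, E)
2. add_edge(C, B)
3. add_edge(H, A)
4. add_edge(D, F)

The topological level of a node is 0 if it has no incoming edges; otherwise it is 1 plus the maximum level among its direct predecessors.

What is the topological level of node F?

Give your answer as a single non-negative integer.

Answer: 1

Derivation:
Op 1: add_edge(G, E). Edges now: 1
Op 2: add_edge(C, B). Edges now: 2
Op 3: add_edge(H, A). Edges now: 3
Op 4: add_edge(D, F). Edges now: 4
Compute levels (Kahn BFS):
  sources (in-degree 0): C, D, G, H
  process C: level=0
    C->B: in-degree(B)=0, level(B)=1, enqueue
  process D: level=0
    D->F: in-degree(F)=0, level(F)=1, enqueue
  process G: level=0
    G->E: in-degree(E)=0, level(E)=1, enqueue
  process H: level=0
    H->A: in-degree(A)=0, level(A)=1, enqueue
  process B: level=1
  process F: level=1
  process E: level=1
  process A: level=1
All levels: A:1, B:1, C:0, D:0, E:1, F:1, G:0, H:0
level(F) = 1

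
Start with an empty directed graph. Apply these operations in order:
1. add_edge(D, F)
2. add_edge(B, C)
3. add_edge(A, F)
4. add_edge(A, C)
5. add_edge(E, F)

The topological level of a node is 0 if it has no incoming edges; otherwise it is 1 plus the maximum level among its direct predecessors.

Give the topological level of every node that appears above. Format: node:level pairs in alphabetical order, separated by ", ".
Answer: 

Answer: A:0, B:0, C:1, D:0, E:0, F:1

Derivation:
Op 1: add_edge(D, F). Edges now: 1
Op 2: add_edge(B, C). Edges now: 2
Op 3: add_edge(A, F). Edges now: 3
Op 4: add_edge(A, C). Edges now: 4
Op 5: add_edge(E, F). Edges now: 5
Compute levels (Kahn BFS):
  sources (in-degree 0): A, B, D, E
  process A: level=0
    A->C: in-degree(C)=1, level(C)>=1
    A->F: in-degree(F)=2, level(F)>=1
  process B: level=0
    B->C: in-degree(C)=0, level(C)=1, enqueue
  process D: level=0
    D->F: in-degree(F)=1, level(F)>=1
  process E: level=0
    E->F: in-degree(F)=0, level(F)=1, enqueue
  process C: level=1
  process F: level=1
All levels: A:0, B:0, C:1, D:0, E:0, F:1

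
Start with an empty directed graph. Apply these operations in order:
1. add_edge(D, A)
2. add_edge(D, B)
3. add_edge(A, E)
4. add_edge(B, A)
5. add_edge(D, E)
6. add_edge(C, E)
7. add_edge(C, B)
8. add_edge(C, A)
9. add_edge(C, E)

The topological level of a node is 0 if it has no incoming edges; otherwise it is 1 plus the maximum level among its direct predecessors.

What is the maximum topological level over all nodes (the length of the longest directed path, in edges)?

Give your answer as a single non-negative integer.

Op 1: add_edge(D, A). Edges now: 1
Op 2: add_edge(D, B). Edges now: 2
Op 3: add_edge(A, E). Edges now: 3
Op 4: add_edge(B, A). Edges now: 4
Op 5: add_edge(D, E). Edges now: 5
Op 6: add_edge(C, E). Edges now: 6
Op 7: add_edge(C, B). Edges now: 7
Op 8: add_edge(C, A). Edges now: 8
Op 9: add_edge(C, E) (duplicate, no change). Edges now: 8
Compute levels (Kahn BFS):
  sources (in-degree 0): C, D
  process C: level=0
    C->A: in-degree(A)=2, level(A)>=1
    C->B: in-degree(B)=1, level(B)>=1
    C->E: in-degree(E)=2, level(E)>=1
  process D: level=0
    D->A: in-degree(A)=1, level(A)>=1
    D->B: in-degree(B)=0, level(B)=1, enqueue
    D->E: in-degree(E)=1, level(E)>=1
  process B: level=1
    B->A: in-degree(A)=0, level(A)=2, enqueue
  process A: level=2
    A->E: in-degree(E)=0, level(E)=3, enqueue
  process E: level=3
All levels: A:2, B:1, C:0, D:0, E:3
max level = 3

Answer: 3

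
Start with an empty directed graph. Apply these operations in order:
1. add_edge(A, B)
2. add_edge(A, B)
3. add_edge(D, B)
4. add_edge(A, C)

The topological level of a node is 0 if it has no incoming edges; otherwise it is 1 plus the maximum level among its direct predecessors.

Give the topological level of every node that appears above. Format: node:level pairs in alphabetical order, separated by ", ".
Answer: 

Answer: A:0, B:1, C:1, D:0

Derivation:
Op 1: add_edge(A, B). Edges now: 1
Op 2: add_edge(A, B) (duplicate, no change). Edges now: 1
Op 3: add_edge(D, B). Edges now: 2
Op 4: add_edge(A, C). Edges now: 3
Compute levels (Kahn BFS):
  sources (in-degree 0): A, D
  process A: level=0
    A->B: in-degree(B)=1, level(B)>=1
    A->C: in-degree(C)=0, level(C)=1, enqueue
  process D: level=0
    D->B: in-degree(B)=0, level(B)=1, enqueue
  process C: level=1
  process B: level=1
All levels: A:0, B:1, C:1, D:0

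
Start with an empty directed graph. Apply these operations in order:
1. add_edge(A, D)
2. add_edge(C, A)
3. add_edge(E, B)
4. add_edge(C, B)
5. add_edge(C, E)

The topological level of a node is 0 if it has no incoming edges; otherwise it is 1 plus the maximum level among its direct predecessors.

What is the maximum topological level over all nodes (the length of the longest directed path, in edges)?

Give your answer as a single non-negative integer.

Op 1: add_edge(A, D). Edges now: 1
Op 2: add_edge(C, A). Edges now: 2
Op 3: add_edge(E, B). Edges now: 3
Op 4: add_edge(C, B). Edges now: 4
Op 5: add_edge(C, E). Edges now: 5
Compute levels (Kahn BFS):
  sources (in-degree 0): C
  process C: level=0
    C->A: in-degree(A)=0, level(A)=1, enqueue
    C->B: in-degree(B)=1, level(B)>=1
    C->E: in-degree(E)=0, level(E)=1, enqueue
  process A: level=1
    A->D: in-degree(D)=0, level(D)=2, enqueue
  process E: level=1
    E->B: in-degree(B)=0, level(B)=2, enqueue
  process D: level=2
  process B: level=2
All levels: A:1, B:2, C:0, D:2, E:1
max level = 2

Answer: 2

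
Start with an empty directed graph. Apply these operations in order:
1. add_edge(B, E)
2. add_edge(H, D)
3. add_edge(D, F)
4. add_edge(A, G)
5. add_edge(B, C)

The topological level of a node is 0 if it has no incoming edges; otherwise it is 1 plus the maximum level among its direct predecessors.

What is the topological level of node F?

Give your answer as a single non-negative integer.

Op 1: add_edge(B, E). Edges now: 1
Op 2: add_edge(H, D). Edges now: 2
Op 3: add_edge(D, F). Edges now: 3
Op 4: add_edge(A, G). Edges now: 4
Op 5: add_edge(B, C). Edges now: 5
Compute levels (Kahn BFS):
  sources (in-degree 0): A, B, H
  process A: level=0
    A->G: in-degree(G)=0, level(G)=1, enqueue
  process B: level=0
    B->C: in-degree(C)=0, level(C)=1, enqueue
    B->E: in-degree(E)=0, level(E)=1, enqueue
  process H: level=0
    H->D: in-degree(D)=0, level(D)=1, enqueue
  process G: level=1
  process C: level=1
  process E: level=1
  process D: level=1
    D->F: in-degree(F)=0, level(F)=2, enqueue
  process F: level=2
All levels: A:0, B:0, C:1, D:1, E:1, F:2, G:1, H:0
level(F) = 2

Answer: 2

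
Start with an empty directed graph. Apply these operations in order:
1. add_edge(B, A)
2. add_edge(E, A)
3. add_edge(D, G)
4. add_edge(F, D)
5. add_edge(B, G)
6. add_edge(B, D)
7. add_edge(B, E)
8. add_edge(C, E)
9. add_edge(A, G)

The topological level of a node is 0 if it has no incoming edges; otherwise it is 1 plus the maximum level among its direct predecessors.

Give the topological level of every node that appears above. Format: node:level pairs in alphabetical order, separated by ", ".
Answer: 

Op 1: add_edge(B, A). Edges now: 1
Op 2: add_edge(E, A). Edges now: 2
Op 3: add_edge(D, G). Edges now: 3
Op 4: add_edge(F, D). Edges now: 4
Op 5: add_edge(B, G). Edges now: 5
Op 6: add_edge(B, D). Edges now: 6
Op 7: add_edge(B, E). Edges now: 7
Op 8: add_edge(C, E). Edges now: 8
Op 9: add_edge(A, G). Edges now: 9
Compute levels (Kahn BFS):
  sources (in-degree 0): B, C, F
  process B: level=0
    B->A: in-degree(A)=1, level(A)>=1
    B->D: in-degree(D)=1, level(D)>=1
    B->E: in-degree(E)=1, level(E)>=1
    B->G: in-degree(G)=2, level(G)>=1
  process C: level=0
    C->E: in-degree(E)=0, level(E)=1, enqueue
  process F: level=0
    F->D: in-degree(D)=0, level(D)=1, enqueue
  process E: level=1
    E->A: in-degree(A)=0, level(A)=2, enqueue
  process D: level=1
    D->G: in-degree(G)=1, level(G)>=2
  process A: level=2
    A->G: in-degree(G)=0, level(G)=3, enqueue
  process G: level=3
All levels: A:2, B:0, C:0, D:1, E:1, F:0, G:3

Answer: A:2, B:0, C:0, D:1, E:1, F:0, G:3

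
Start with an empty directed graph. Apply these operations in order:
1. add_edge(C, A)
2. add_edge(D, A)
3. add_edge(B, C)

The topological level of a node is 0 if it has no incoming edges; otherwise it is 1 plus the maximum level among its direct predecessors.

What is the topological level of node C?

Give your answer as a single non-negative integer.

Op 1: add_edge(C, A). Edges now: 1
Op 2: add_edge(D, A). Edges now: 2
Op 3: add_edge(B, C). Edges now: 3
Compute levels (Kahn BFS):
  sources (in-degree 0): B, D
  process B: level=0
    B->C: in-degree(C)=0, level(C)=1, enqueue
  process D: level=0
    D->A: in-degree(A)=1, level(A)>=1
  process C: level=1
    C->A: in-degree(A)=0, level(A)=2, enqueue
  process A: level=2
All levels: A:2, B:0, C:1, D:0
level(C) = 1

Answer: 1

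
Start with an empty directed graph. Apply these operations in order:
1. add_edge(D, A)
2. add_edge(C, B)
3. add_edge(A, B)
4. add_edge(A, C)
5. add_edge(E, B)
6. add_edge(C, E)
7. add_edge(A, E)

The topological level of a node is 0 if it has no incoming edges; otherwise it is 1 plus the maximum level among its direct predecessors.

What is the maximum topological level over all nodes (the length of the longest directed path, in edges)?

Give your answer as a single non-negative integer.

Answer: 4

Derivation:
Op 1: add_edge(D, A). Edges now: 1
Op 2: add_edge(C, B). Edges now: 2
Op 3: add_edge(A, B). Edges now: 3
Op 4: add_edge(A, C). Edges now: 4
Op 5: add_edge(E, B). Edges now: 5
Op 6: add_edge(C, E). Edges now: 6
Op 7: add_edge(A, E). Edges now: 7
Compute levels (Kahn BFS):
  sources (in-degree 0): D
  process D: level=0
    D->A: in-degree(A)=0, level(A)=1, enqueue
  process A: level=1
    A->B: in-degree(B)=2, level(B)>=2
    A->C: in-degree(C)=0, level(C)=2, enqueue
    A->E: in-degree(E)=1, level(E)>=2
  process C: level=2
    C->B: in-degree(B)=1, level(B)>=3
    C->E: in-degree(E)=0, level(E)=3, enqueue
  process E: level=3
    E->B: in-degree(B)=0, level(B)=4, enqueue
  process B: level=4
All levels: A:1, B:4, C:2, D:0, E:3
max level = 4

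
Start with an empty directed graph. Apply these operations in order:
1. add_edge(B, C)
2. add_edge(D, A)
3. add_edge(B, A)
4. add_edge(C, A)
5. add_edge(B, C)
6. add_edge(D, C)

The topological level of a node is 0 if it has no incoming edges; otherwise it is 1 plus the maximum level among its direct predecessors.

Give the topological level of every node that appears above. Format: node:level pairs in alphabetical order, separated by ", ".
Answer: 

Op 1: add_edge(B, C). Edges now: 1
Op 2: add_edge(D, A). Edges now: 2
Op 3: add_edge(B, A). Edges now: 3
Op 4: add_edge(C, A). Edges now: 4
Op 5: add_edge(B, C) (duplicate, no change). Edges now: 4
Op 6: add_edge(D, C). Edges now: 5
Compute levels (Kahn BFS):
  sources (in-degree 0): B, D
  process B: level=0
    B->A: in-degree(A)=2, level(A)>=1
    B->C: in-degree(C)=1, level(C)>=1
  process D: level=0
    D->A: in-degree(A)=1, level(A)>=1
    D->C: in-degree(C)=0, level(C)=1, enqueue
  process C: level=1
    C->A: in-degree(A)=0, level(A)=2, enqueue
  process A: level=2
All levels: A:2, B:0, C:1, D:0

Answer: A:2, B:0, C:1, D:0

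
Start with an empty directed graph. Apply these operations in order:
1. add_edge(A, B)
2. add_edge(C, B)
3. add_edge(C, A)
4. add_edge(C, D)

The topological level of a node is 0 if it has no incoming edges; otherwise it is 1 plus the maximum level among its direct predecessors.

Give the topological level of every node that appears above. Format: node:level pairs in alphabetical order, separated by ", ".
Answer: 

Answer: A:1, B:2, C:0, D:1

Derivation:
Op 1: add_edge(A, B). Edges now: 1
Op 2: add_edge(C, B). Edges now: 2
Op 3: add_edge(C, A). Edges now: 3
Op 4: add_edge(C, D). Edges now: 4
Compute levels (Kahn BFS):
  sources (in-degree 0): C
  process C: level=0
    C->A: in-degree(A)=0, level(A)=1, enqueue
    C->B: in-degree(B)=1, level(B)>=1
    C->D: in-degree(D)=0, level(D)=1, enqueue
  process A: level=1
    A->B: in-degree(B)=0, level(B)=2, enqueue
  process D: level=1
  process B: level=2
All levels: A:1, B:2, C:0, D:1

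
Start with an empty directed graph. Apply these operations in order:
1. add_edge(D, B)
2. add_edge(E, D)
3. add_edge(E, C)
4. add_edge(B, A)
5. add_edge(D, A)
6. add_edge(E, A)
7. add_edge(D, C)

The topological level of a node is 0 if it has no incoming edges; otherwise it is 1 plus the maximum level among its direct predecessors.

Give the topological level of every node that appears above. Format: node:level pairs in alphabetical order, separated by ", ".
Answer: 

Answer: A:3, B:2, C:2, D:1, E:0

Derivation:
Op 1: add_edge(D, B). Edges now: 1
Op 2: add_edge(E, D). Edges now: 2
Op 3: add_edge(E, C). Edges now: 3
Op 4: add_edge(B, A). Edges now: 4
Op 5: add_edge(D, A). Edges now: 5
Op 6: add_edge(E, A). Edges now: 6
Op 7: add_edge(D, C). Edges now: 7
Compute levels (Kahn BFS):
  sources (in-degree 0): E
  process E: level=0
    E->A: in-degree(A)=2, level(A)>=1
    E->C: in-degree(C)=1, level(C)>=1
    E->D: in-degree(D)=0, level(D)=1, enqueue
  process D: level=1
    D->A: in-degree(A)=1, level(A)>=2
    D->B: in-degree(B)=0, level(B)=2, enqueue
    D->C: in-degree(C)=0, level(C)=2, enqueue
  process B: level=2
    B->A: in-degree(A)=0, level(A)=3, enqueue
  process C: level=2
  process A: level=3
All levels: A:3, B:2, C:2, D:1, E:0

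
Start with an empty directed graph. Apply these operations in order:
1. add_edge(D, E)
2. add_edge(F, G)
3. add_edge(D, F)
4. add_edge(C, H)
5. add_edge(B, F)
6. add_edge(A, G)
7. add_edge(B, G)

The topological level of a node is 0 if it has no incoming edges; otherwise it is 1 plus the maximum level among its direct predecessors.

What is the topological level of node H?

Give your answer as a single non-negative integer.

Op 1: add_edge(D, E). Edges now: 1
Op 2: add_edge(F, G). Edges now: 2
Op 3: add_edge(D, F). Edges now: 3
Op 4: add_edge(C, H). Edges now: 4
Op 5: add_edge(B, F). Edges now: 5
Op 6: add_edge(A, G). Edges now: 6
Op 7: add_edge(B, G). Edges now: 7
Compute levels (Kahn BFS):
  sources (in-degree 0): A, B, C, D
  process A: level=0
    A->G: in-degree(G)=2, level(G)>=1
  process B: level=0
    B->F: in-degree(F)=1, level(F)>=1
    B->G: in-degree(G)=1, level(G)>=1
  process C: level=0
    C->H: in-degree(H)=0, level(H)=1, enqueue
  process D: level=0
    D->E: in-degree(E)=0, level(E)=1, enqueue
    D->F: in-degree(F)=0, level(F)=1, enqueue
  process H: level=1
  process E: level=1
  process F: level=1
    F->G: in-degree(G)=0, level(G)=2, enqueue
  process G: level=2
All levels: A:0, B:0, C:0, D:0, E:1, F:1, G:2, H:1
level(H) = 1

Answer: 1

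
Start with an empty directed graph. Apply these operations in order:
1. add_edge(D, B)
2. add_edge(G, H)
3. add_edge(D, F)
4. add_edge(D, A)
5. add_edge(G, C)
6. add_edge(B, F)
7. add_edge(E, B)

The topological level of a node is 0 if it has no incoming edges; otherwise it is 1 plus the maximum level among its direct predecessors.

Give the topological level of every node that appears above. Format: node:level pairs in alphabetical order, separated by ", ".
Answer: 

Op 1: add_edge(D, B). Edges now: 1
Op 2: add_edge(G, H). Edges now: 2
Op 3: add_edge(D, F). Edges now: 3
Op 4: add_edge(D, A). Edges now: 4
Op 5: add_edge(G, C). Edges now: 5
Op 6: add_edge(B, F). Edges now: 6
Op 7: add_edge(E, B). Edges now: 7
Compute levels (Kahn BFS):
  sources (in-degree 0): D, E, G
  process D: level=0
    D->A: in-degree(A)=0, level(A)=1, enqueue
    D->B: in-degree(B)=1, level(B)>=1
    D->F: in-degree(F)=1, level(F)>=1
  process E: level=0
    E->B: in-degree(B)=0, level(B)=1, enqueue
  process G: level=0
    G->C: in-degree(C)=0, level(C)=1, enqueue
    G->H: in-degree(H)=0, level(H)=1, enqueue
  process A: level=1
  process B: level=1
    B->F: in-degree(F)=0, level(F)=2, enqueue
  process C: level=1
  process H: level=1
  process F: level=2
All levels: A:1, B:1, C:1, D:0, E:0, F:2, G:0, H:1

Answer: A:1, B:1, C:1, D:0, E:0, F:2, G:0, H:1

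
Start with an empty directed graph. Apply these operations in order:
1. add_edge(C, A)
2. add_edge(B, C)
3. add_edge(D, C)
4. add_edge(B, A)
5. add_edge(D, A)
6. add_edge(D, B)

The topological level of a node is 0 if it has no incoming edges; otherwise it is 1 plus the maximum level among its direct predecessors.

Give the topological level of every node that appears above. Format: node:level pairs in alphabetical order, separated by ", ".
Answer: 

Answer: A:3, B:1, C:2, D:0

Derivation:
Op 1: add_edge(C, A). Edges now: 1
Op 2: add_edge(B, C). Edges now: 2
Op 3: add_edge(D, C). Edges now: 3
Op 4: add_edge(B, A). Edges now: 4
Op 5: add_edge(D, A). Edges now: 5
Op 6: add_edge(D, B). Edges now: 6
Compute levels (Kahn BFS):
  sources (in-degree 0): D
  process D: level=0
    D->A: in-degree(A)=2, level(A)>=1
    D->B: in-degree(B)=0, level(B)=1, enqueue
    D->C: in-degree(C)=1, level(C)>=1
  process B: level=1
    B->A: in-degree(A)=1, level(A)>=2
    B->C: in-degree(C)=0, level(C)=2, enqueue
  process C: level=2
    C->A: in-degree(A)=0, level(A)=3, enqueue
  process A: level=3
All levels: A:3, B:1, C:2, D:0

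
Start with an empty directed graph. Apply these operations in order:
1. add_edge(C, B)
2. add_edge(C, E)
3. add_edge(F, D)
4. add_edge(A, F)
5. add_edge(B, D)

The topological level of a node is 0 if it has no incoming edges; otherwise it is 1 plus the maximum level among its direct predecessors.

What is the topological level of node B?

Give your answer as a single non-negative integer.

Op 1: add_edge(C, B). Edges now: 1
Op 2: add_edge(C, E). Edges now: 2
Op 3: add_edge(F, D). Edges now: 3
Op 4: add_edge(A, F). Edges now: 4
Op 5: add_edge(B, D). Edges now: 5
Compute levels (Kahn BFS):
  sources (in-degree 0): A, C
  process A: level=0
    A->F: in-degree(F)=0, level(F)=1, enqueue
  process C: level=0
    C->B: in-degree(B)=0, level(B)=1, enqueue
    C->E: in-degree(E)=0, level(E)=1, enqueue
  process F: level=1
    F->D: in-degree(D)=1, level(D)>=2
  process B: level=1
    B->D: in-degree(D)=0, level(D)=2, enqueue
  process E: level=1
  process D: level=2
All levels: A:0, B:1, C:0, D:2, E:1, F:1
level(B) = 1

Answer: 1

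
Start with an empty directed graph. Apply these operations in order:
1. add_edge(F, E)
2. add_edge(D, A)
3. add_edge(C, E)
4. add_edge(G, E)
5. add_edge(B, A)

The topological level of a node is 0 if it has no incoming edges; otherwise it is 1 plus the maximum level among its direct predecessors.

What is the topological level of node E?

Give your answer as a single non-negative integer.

Answer: 1

Derivation:
Op 1: add_edge(F, E). Edges now: 1
Op 2: add_edge(D, A). Edges now: 2
Op 3: add_edge(C, E). Edges now: 3
Op 4: add_edge(G, E). Edges now: 4
Op 5: add_edge(B, A). Edges now: 5
Compute levels (Kahn BFS):
  sources (in-degree 0): B, C, D, F, G
  process B: level=0
    B->A: in-degree(A)=1, level(A)>=1
  process C: level=0
    C->E: in-degree(E)=2, level(E)>=1
  process D: level=0
    D->A: in-degree(A)=0, level(A)=1, enqueue
  process F: level=0
    F->E: in-degree(E)=1, level(E)>=1
  process G: level=0
    G->E: in-degree(E)=0, level(E)=1, enqueue
  process A: level=1
  process E: level=1
All levels: A:1, B:0, C:0, D:0, E:1, F:0, G:0
level(E) = 1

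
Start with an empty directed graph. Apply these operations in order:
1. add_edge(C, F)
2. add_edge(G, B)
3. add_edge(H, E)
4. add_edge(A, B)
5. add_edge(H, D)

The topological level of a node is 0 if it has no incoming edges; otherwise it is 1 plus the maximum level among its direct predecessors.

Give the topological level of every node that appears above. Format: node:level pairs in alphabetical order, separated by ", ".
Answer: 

Op 1: add_edge(C, F). Edges now: 1
Op 2: add_edge(G, B). Edges now: 2
Op 3: add_edge(H, E). Edges now: 3
Op 4: add_edge(A, B). Edges now: 4
Op 5: add_edge(H, D). Edges now: 5
Compute levels (Kahn BFS):
  sources (in-degree 0): A, C, G, H
  process A: level=0
    A->B: in-degree(B)=1, level(B)>=1
  process C: level=0
    C->F: in-degree(F)=0, level(F)=1, enqueue
  process G: level=0
    G->B: in-degree(B)=0, level(B)=1, enqueue
  process H: level=0
    H->D: in-degree(D)=0, level(D)=1, enqueue
    H->E: in-degree(E)=0, level(E)=1, enqueue
  process F: level=1
  process B: level=1
  process D: level=1
  process E: level=1
All levels: A:0, B:1, C:0, D:1, E:1, F:1, G:0, H:0

Answer: A:0, B:1, C:0, D:1, E:1, F:1, G:0, H:0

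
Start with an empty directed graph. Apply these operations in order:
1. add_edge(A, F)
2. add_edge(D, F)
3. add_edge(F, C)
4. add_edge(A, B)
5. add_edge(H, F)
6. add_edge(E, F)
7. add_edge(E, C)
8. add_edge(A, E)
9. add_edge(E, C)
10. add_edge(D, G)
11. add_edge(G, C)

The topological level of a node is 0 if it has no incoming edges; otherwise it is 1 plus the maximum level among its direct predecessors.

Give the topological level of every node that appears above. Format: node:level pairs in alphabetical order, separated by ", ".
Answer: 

Op 1: add_edge(A, F). Edges now: 1
Op 2: add_edge(D, F). Edges now: 2
Op 3: add_edge(F, C). Edges now: 3
Op 4: add_edge(A, B). Edges now: 4
Op 5: add_edge(H, F). Edges now: 5
Op 6: add_edge(E, F). Edges now: 6
Op 7: add_edge(E, C). Edges now: 7
Op 8: add_edge(A, E). Edges now: 8
Op 9: add_edge(E, C) (duplicate, no change). Edges now: 8
Op 10: add_edge(D, G). Edges now: 9
Op 11: add_edge(G, C). Edges now: 10
Compute levels (Kahn BFS):
  sources (in-degree 0): A, D, H
  process A: level=0
    A->B: in-degree(B)=0, level(B)=1, enqueue
    A->E: in-degree(E)=0, level(E)=1, enqueue
    A->F: in-degree(F)=3, level(F)>=1
  process D: level=0
    D->F: in-degree(F)=2, level(F)>=1
    D->G: in-degree(G)=0, level(G)=1, enqueue
  process H: level=0
    H->F: in-degree(F)=1, level(F)>=1
  process B: level=1
  process E: level=1
    E->C: in-degree(C)=2, level(C)>=2
    E->F: in-degree(F)=0, level(F)=2, enqueue
  process G: level=1
    G->C: in-degree(C)=1, level(C)>=2
  process F: level=2
    F->C: in-degree(C)=0, level(C)=3, enqueue
  process C: level=3
All levels: A:0, B:1, C:3, D:0, E:1, F:2, G:1, H:0

Answer: A:0, B:1, C:3, D:0, E:1, F:2, G:1, H:0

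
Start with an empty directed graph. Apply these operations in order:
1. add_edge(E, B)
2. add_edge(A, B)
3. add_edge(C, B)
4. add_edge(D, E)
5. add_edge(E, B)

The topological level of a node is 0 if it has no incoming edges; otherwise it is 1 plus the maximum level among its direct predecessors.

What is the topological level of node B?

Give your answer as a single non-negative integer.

Answer: 2

Derivation:
Op 1: add_edge(E, B). Edges now: 1
Op 2: add_edge(A, B). Edges now: 2
Op 3: add_edge(C, B). Edges now: 3
Op 4: add_edge(D, E). Edges now: 4
Op 5: add_edge(E, B) (duplicate, no change). Edges now: 4
Compute levels (Kahn BFS):
  sources (in-degree 0): A, C, D
  process A: level=0
    A->B: in-degree(B)=2, level(B)>=1
  process C: level=0
    C->B: in-degree(B)=1, level(B)>=1
  process D: level=0
    D->E: in-degree(E)=0, level(E)=1, enqueue
  process E: level=1
    E->B: in-degree(B)=0, level(B)=2, enqueue
  process B: level=2
All levels: A:0, B:2, C:0, D:0, E:1
level(B) = 2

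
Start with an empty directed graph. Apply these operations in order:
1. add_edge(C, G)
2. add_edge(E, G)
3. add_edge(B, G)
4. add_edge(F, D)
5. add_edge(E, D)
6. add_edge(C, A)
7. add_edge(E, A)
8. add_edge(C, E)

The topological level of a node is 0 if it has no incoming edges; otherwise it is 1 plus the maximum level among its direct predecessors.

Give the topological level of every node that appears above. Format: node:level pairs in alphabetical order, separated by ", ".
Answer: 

Answer: A:2, B:0, C:0, D:2, E:1, F:0, G:2

Derivation:
Op 1: add_edge(C, G). Edges now: 1
Op 2: add_edge(E, G). Edges now: 2
Op 3: add_edge(B, G). Edges now: 3
Op 4: add_edge(F, D). Edges now: 4
Op 5: add_edge(E, D). Edges now: 5
Op 6: add_edge(C, A). Edges now: 6
Op 7: add_edge(E, A). Edges now: 7
Op 8: add_edge(C, E). Edges now: 8
Compute levels (Kahn BFS):
  sources (in-degree 0): B, C, F
  process B: level=0
    B->G: in-degree(G)=2, level(G)>=1
  process C: level=0
    C->A: in-degree(A)=1, level(A)>=1
    C->E: in-degree(E)=0, level(E)=1, enqueue
    C->G: in-degree(G)=1, level(G)>=1
  process F: level=0
    F->D: in-degree(D)=1, level(D)>=1
  process E: level=1
    E->A: in-degree(A)=0, level(A)=2, enqueue
    E->D: in-degree(D)=0, level(D)=2, enqueue
    E->G: in-degree(G)=0, level(G)=2, enqueue
  process A: level=2
  process D: level=2
  process G: level=2
All levels: A:2, B:0, C:0, D:2, E:1, F:0, G:2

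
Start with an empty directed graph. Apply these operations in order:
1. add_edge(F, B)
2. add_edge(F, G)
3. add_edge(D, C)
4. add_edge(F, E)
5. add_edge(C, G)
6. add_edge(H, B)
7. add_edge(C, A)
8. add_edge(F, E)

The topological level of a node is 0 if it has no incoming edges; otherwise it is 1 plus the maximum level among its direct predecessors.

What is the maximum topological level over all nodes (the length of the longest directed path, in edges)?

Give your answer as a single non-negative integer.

Answer: 2

Derivation:
Op 1: add_edge(F, B). Edges now: 1
Op 2: add_edge(F, G). Edges now: 2
Op 3: add_edge(D, C). Edges now: 3
Op 4: add_edge(F, E). Edges now: 4
Op 5: add_edge(C, G). Edges now: 5
Op 6: add_edge(H, B). Edges now: 6
Op 7: add_edge(C, A). Edges now: 7
Op 8: add_edge(F, E) (duplicate, no change). Edges now: 7
Compute levels (Kahn BFS):
  sources (in-degree 0): D, F, H
  process D: level=0
    D->C: in-degree(C)=0, level(C)=1, enqueue
  process F: level=0
    F->B: in-degree(B)=1, level(B)>=1
    F->E: in-degree(E)=0, level(E)=1, enqueue
    F->G: in-degree(G)=1, level(G)>=1
  process H: level=0
    H->B: in-degree(B)=0, level(B)=1, enqueue
  process C: level=1
    C->A: in-degree(A)=0, level(A)=2, enqueue
    C->G: in-degree(G)=0, level(G)=2, enqueue
  process E: level=1
  process B: level=1
  process A: level=2
  process G: level=2
All levels: A:2, B:1, C:1, D:0, E:1, F:0, G:2, H:0
max level = 2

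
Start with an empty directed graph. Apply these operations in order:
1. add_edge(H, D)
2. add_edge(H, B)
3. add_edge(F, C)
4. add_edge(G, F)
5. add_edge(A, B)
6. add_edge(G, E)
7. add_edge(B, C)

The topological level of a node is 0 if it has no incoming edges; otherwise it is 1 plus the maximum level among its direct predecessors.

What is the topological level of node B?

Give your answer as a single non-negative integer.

Op 1: add_edge(H, D). Edges now: 1
Op 2: add_edge(H, B). Edges now: 2
Op 3: add_edge(F, C). Edges now: 3
Op 4: add_edge(G, F). Edges now: 4
Op 5: add_edge(A, B). Edges now: 5
Op 6: add_edge(G, E). Edges now: 6
Op 7: add_edge(B, C). Edges now: 7
Compute levels (Kahn BFS):
  sources (in-degree 0): A, G, H
  process A: level=0
    A->B: in-degree(B)=1, level(B)>=1
  process G: level=0
    G->E: in-degree(E)=0, level(E)=1, enqueue
    G->F: in-degree(F)=0, level(F)=1, enqueue
  process H: level=0
    H->B: in-degree(B)=0, level(B)=1, enqueue
    H->D: in-degree(D)=0, level(D)=1, enqueue
  process E: level=1
  process F: level=1
    F->C: in-degree(C)=1, level(C)>=2
  process B: level=1
    B->C: in-degree(C)=0, level(C)=2, enqueue
  process D: level=1
  process C: level=2
All levels: A:0, B:1, C:2, D:1, E:1, F:1, G:0, H:0
level(B) = 1

Answer: 1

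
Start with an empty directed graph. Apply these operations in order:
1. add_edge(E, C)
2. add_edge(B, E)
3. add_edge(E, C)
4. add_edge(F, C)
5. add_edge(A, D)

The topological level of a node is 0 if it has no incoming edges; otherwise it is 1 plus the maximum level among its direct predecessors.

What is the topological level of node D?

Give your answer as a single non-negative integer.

Answer: 1

Derivation:
Op 1: add_edge(E, C). Edges now: 1
Op 2: add_edge(B, E). Edges now: 2
Op 3: add_edge(E, C) (duplicate, no change). Edges now: 2
Op 4: add_edge(F, C). Edges now: 3
Op 5: add_edge(A, D). Edges now: 4
Compute levels (Kahn BFS):
  sources (in-degree 0): A, B, F
  process A: level=0
    A->D: in-degree(D)=0, level(D)=1, enqueue
  process B: level=0
    B->E: in-degree(E)=0, level(E)=1, enqueue
  process F: level=0
    F->C: in-degree(C)=1, level(C)>=1
  process D: level=1
  process E: level=1
    E->C: in-degree(C)=0, level(C)=2, enqueue
  process C: level=2
All levels: A:0, B:0, C:2, D:1, E:1, F:0
level(D) = 1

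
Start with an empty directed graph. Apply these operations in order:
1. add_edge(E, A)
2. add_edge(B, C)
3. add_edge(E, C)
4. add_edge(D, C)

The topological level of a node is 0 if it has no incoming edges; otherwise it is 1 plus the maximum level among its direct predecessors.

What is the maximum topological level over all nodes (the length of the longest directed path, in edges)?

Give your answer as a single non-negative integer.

Op 1: add_edge(E, A). Edges now: 1
Op 2: add_edge(B, C). Edges now: 2
Op 3: add_edge(E, C). Edges now: 3
Op 4: add_edge(D, C). Edges now: 4
Compute levels (Kahn BFS):
  sources (in-degree 0): B, D, E
  process B: level=0
    B->C: in-degree(C)=2, level(C)>=1
  process D: level=0
    D->C: in-degree(C)=1, level(C)>=1
  process E: level=0
    E->A: in-degree(A)=0, level(A)=1, enqueue
    E->C: in-degree(C)=0, level(C)=1, enqueue
  process A: level=1
  process C: level=1
All levels: A:1, B:0, C:1, D:0, E:0
max level = 1

Answer: 1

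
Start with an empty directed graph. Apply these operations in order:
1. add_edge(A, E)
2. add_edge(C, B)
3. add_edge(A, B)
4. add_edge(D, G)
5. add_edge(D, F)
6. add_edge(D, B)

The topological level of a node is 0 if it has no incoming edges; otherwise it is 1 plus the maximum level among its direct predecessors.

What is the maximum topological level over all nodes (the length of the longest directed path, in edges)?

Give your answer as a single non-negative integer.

Op 1: add_edge(A, E). Edges now: 1
Op 2: add_edge(C, B). Edges now: 2
Op 3: add_edge(A, B). Edges now: 3
Op 4: add_edge(D, G). Edges now: 4
Op 5: add_edge(D, F). Edges now: 5
Op 6: add_edge(D, B). Edges now: 6
Compute levels (Kahn BFS):
  sources (in-degree 0): A, C, D
  process A: level=0
    A->B: in-degree(B)=2, level(B)>=1
    A->E: in-degree(E)=0, level(E)=1, enqueue
  process C: level=0
    C->B: in-degree(B)=1, level(B)>=1
  process D: level=0
    D->B: in-degree(B)=0, level(B)=1, enqueue
    D->F: in-degree(F)=0, level(F)=1, enqueue
    D->G: in-degree(G)=0, level(G)=1, enqueue
  process E: level=1
  process B: level=1
  process F: level=1
  process G: level=1
All levels: A:0, B:1, C:0, D:0, E:1, F:1, G:1
max level = 1

Answer: 1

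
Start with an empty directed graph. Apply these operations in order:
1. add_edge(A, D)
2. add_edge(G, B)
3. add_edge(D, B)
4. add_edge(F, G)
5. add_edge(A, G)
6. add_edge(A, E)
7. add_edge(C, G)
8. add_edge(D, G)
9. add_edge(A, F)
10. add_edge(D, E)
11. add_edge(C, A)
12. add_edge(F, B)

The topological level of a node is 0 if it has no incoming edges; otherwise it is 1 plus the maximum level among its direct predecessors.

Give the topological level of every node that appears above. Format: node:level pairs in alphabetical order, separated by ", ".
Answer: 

Answer: A:1, B:4, C:0, D:2, E:3, F:2, G:3

Derivation:
Op 1: add_edge(A, D). Edges now: 1
Op 2: add_edge(G, B). Edges now: 2
Op 3: add_edge(D, B). Edges now: 3
Op 4: add_edge(F, G). Edges now: 4
Op 5: add_edge(A, G). Edges now: 5
Op 6: add_edge(A, E). Edges now: 6
Op 7: add_edge(C, G). Edges now: 7
Op 8: add_edge(D, G). Edges now: 8
Op 9: add_edge(A, F). Edges now: 9
Op 10: add_edge(D, E). Edges now: 10
Op 11: add_edge(C, A). Edges now: 11
Op 12: add_edge(F, B). Edges now: 12
Compute levels (Kahn BFS):
  sources (in-degree 0): C
  process C: level=0
    C->A: in-degree(A)=0, level(A)=1, enqueue
    C->G: in-degree(G)=3, level(G)>=1
  process A: level=1
    A->D: in-degree(D)=0, level(D)=2, enqueue
    A->E: in-degree(E)=1, level(E)>=2
    A->F: in-degree(F)=0, level(F)=2, enqueue
    A->G: in-degree(G)=2, level(G)>=2
  process D: level=2
    D->B: in-degree(B)=2, level(B)>=3
    D->E: in-degree(E)=0, level(E)=3, enqueue
    D->G: in-degree(G)=1, level(G)>=3
  process F: level=2
    F->B: in-degree(B)=1, level(B)>=3
    F->G: in-degree(G)=0, level(G)=3, enqueue
  process E: level=3
  process G: level=3
    G->B: in-degree(B)=0, level(B)=4, enqueue
  process B: level=4
All levels: A:1, B:4, C:0, D:2, E:3, F:2, G:3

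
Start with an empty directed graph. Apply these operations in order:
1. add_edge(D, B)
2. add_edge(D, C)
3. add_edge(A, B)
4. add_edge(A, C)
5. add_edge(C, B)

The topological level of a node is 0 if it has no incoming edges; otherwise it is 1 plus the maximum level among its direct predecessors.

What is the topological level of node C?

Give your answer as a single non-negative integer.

Op 1: add_edge(D, B). Edges now: 1
Op 2: add_edge(D, C). Edges now: 2
Op 3: add_edge(A, B). Edges now: 3
Op 4: add_edge(A, C). Edges now: 4
Op 5: add_edge(C, B). Edges now: 5
Compute levels (Kahn BFS):
  sources (in-degree 0): A, D
  process A: level=0
    A->B: in-degree(B)=2, level(B)>=1
    A->C: in-degree(C)=1, level(C)>=1
  process D: level=0
    D->B: in-degree(B)=1, level(B)>=1
    D->C: in-degree(C)=0, level(C)=1, enqueue
  process C: level=1
    C->B: in-degree(B)=0, level(B)=2, enqueue
  process B: level=2
All levels: A:0, B:2, C:1, D:0
level(C) = 1

Answer: 1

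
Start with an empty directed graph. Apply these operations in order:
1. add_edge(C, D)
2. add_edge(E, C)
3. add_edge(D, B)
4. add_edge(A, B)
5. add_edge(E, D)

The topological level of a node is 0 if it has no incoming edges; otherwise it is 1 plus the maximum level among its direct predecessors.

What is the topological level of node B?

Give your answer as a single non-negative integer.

Answer: 3

Derivation:
Op 1: add_edge(C, D). Edges now: 1
Op 2: add_edge(E, C). Edges now: 2
Op 3: add_edge(D, B). Edges now: 3
Op 4: add_edge(A, B). Edges now: 4
Op 5: add_edge(E, D). Edges now: 5
Compute levels (Kahn BFS):
  sources (in-degree 0): A, E
  process A: level=0
    A->B: in-degree(B)=1, level(B)>=1
  process E: level=0
    E->C: in-degree(C)=0, level(C)=1, enqueue
    E->D: in-degree(D)=1, level(D)>=1
  process C: level=1
    C->D: in-degree(D)=0, level(D)=2, enqueue
  process D: level=2
    D->B: in-degree(B)=0, level(B)=3, enqueue
  process B: level=3
All levels: A:0, B:3, C:1, D:2, E:0
level(B) = 3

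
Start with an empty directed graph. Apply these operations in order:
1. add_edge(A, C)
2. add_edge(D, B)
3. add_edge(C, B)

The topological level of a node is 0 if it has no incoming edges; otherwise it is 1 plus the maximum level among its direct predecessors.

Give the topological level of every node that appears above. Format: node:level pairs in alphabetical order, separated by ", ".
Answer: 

Op 1: add_edge(A, C). Edges now: 1
Op 2: add_edge(D, B). Edges now: 2
Op 3: add_edge(C, B). Edges now: 3
Compute levels (Kahn BFS):
  sources (in-degree 0): A, D
  process A: level=0
    A->C: in-degree(C)=0, level(C)=1, enqueue
  process D: level=0
    D->B: in-degree(B)=1, level(B)>=1
  process C: level=1
    C->B: in-degree(B)=0, level(B)=2, enqueue
  process B: level=2
All levels: A:0, B:2, C:1, D:0

Answer: A:0, B:2, C:1, D:0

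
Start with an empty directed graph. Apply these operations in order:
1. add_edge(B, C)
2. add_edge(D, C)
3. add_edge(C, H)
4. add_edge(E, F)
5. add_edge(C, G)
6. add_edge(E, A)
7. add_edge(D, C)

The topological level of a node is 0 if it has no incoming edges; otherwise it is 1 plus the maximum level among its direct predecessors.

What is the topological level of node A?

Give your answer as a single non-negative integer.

Answer: 1

Derivation:
Op 1: add_edge(B, C). Edges now: 1
Op 2: add_edge(D, C). Edges now: 2
Op 3: add_edge(C, H). Edges now: 3
Op 4: add_edge(E, F). Edges now: 4
Op 5: add_edge(C, G). Edges now: 5
Op 6: add_edge(E, A). Edges now: 6
Op 7: add_edge(D, C) (duplicate, no change). Edges now: 6
Compute levels (Kahn BFS):
  sources (in-degree 0): B, D, E
  process B: level=0
    B->C: in-degree(C)=1, level(C)>=1
  process D: level=0
    D->C: in-degree(C)=0, level(C)=1, enqueue
  process E: level=0
    E->A: in-degree(A)=0, level(A)=1, enqueue
    E->F: in-degree(F)=0, level(F)=1, enqueue
  process C: level=1
    C->G: in-degree(G)=0, level(G)=2, enqueue
    C->H: in-degree(H)=0, level(H)=2, enqueue
  process A: level=1
  process F: level=1
  process G: level=2
  process H: level=2
All levels: A:1, B:0, C:1, D:0, E:0, F:1, G:2, H:2
level(A) = 1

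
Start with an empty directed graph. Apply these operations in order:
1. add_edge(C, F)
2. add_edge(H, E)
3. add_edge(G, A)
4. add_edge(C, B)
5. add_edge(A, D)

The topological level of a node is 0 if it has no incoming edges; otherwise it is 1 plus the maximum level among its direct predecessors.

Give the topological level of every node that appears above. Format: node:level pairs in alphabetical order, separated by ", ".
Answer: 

Answer: A:1, B:1, C:0, D:2, E:1, F:1, G:0, H:0

Derivation:
Op 1: add_edge(C, F). Edges now: 1
Op 2: add_edge(H, E). Edges now: 2
Op 3: add_edge(G, A). Edges now: 3
Op 4: add_edge(C, B). Edges now: 4
Op 5: add_edge(A, D). Edges now: 5
Compute levels (Kahn BFS):
  sources (in-degree 0): C, G, H
  process C: level=0
    C->B: in-degree(B)=0, level(B)=1, enqueue
    C->F: in-degree(F)=0, level(F)=1, enqueue
  process G: level=0
    G->A: in-degree(A)=0, level(A)=1, enqueue
  process H: level=0
    H->E: in-degree(E)=0, level(E)=1, enqueue
  process B: level=1
  process F: level=1
  process A: level=1
    A->D: in-degree(D)=0, level(D)=2, enqueue
  process E: level=1
  process D: level=2
All levels: A:1, B:1, C:0, D:2, E:1, F:1, G:0, H:0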